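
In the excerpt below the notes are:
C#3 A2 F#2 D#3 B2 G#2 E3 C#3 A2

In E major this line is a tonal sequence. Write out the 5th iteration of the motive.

With a 3-note motive the entries are C#3, D#3, E3, each up a 2nd from the previous.
Carrying on: F#3 → G#3.
So cell 5 is G#3 E3 C#3.

G#3 E3 C#3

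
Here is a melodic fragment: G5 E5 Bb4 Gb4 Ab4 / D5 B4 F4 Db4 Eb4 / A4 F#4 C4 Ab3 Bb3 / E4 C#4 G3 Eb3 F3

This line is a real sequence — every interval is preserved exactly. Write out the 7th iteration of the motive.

Taking 5-note groups, the heads are G5, D5, A4, E4: the pattern moves down a 4th.
Extending down a 4th: B3 → F#3 → C#3.
So cell 7 is C#3 A#2 E2 C2 D2.

C#3 A#2 E2 C2 D2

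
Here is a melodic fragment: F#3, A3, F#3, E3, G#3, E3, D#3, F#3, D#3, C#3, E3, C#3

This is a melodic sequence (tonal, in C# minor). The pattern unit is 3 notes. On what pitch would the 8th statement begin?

F#2

With a 3-note motive the entries are F#3, E3, D#3, C#3, each down a 2nd from the previous.
Extending the heads down a 2nd: B2 → A2 → G#2 → F#2.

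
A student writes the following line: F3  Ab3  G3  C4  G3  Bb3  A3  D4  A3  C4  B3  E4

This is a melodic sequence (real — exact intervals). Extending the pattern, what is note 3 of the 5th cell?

D#4

The unit is 4 notes. Position-3 pitches of the 3 shown cells: G3, A3, B3.
Extending up a 2nd: C#4 → D#4.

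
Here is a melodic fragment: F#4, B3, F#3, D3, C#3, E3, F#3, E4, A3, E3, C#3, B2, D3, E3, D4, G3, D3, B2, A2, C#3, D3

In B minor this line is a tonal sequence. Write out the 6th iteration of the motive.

A3 D3 A2 F#2 E2 G2 A2

The 7-note cells begin on F#4, E4, D4 — each down a 2nd from the last.
Extending down a 2nd: C#4 → B3 → A3.
Statement 6 starts on A3 and keeps the same diatonic contour: A3 D3 A2 F#2 E2 G2 A2.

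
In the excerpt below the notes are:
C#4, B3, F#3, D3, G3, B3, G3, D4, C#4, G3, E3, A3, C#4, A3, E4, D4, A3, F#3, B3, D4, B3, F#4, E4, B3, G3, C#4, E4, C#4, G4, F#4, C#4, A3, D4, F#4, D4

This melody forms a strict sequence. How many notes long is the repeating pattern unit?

Try groups of 7 (5 cells in 35 notes):
C#4 B3 F#3 D3 G3 B3 G3 | D4 C#4 G3 E3 A3 C#4 A3 | E4 D4 A3 F#3 B3 D4 B3 | F#4 E4 B3 G3 C#4 E4 C#4 | G4 F#4 C#4 A3 D4 F#4 D4
Every group is a transposition up a 2nd of the one before; no shorter unit works.

7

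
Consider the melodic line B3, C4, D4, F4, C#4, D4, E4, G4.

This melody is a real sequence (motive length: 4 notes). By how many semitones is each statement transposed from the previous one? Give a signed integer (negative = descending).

2

The 4-note cells begin on B3, C#4 — each up a 2nd from the last.
B3 to C#4 spans +2 semitones.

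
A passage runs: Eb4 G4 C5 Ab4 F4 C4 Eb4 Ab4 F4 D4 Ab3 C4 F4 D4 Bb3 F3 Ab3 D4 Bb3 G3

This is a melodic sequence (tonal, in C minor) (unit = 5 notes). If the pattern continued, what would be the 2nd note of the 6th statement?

D3

The unit is 5 notes. Position-2 pitches of the 4 shown cells: G4, Eb4, C4, Ab3.
Extending down a 3rd: F3 → D3.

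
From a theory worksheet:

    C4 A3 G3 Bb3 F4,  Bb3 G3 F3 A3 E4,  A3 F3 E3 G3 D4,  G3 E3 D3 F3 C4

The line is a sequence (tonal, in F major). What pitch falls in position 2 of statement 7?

Grouping in 5s, the 2nd note of each cell is A3, G3, F3, E3.
Extending down a 2nd: D3 → C3 → Bb2.

Bb2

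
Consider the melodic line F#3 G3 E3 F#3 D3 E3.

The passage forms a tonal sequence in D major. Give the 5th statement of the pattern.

Taking 2-note groups, the heads are F#3, E3, D3: the pattern moves down a 2nd.
Extending down a 2nd: C#3 → B2.
So cell 5 is B2 C#3.

B2 C#3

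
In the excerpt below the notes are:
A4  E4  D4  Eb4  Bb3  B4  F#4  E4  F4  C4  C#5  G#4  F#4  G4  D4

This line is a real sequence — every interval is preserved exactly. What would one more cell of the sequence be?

D#5 A#4 G#4 A4 E4

The 5-note cells begin on A4, B4, C#5 — each up a 2nd from the last.
So cell 4 is D#5 A#4 G#4 A4 E4.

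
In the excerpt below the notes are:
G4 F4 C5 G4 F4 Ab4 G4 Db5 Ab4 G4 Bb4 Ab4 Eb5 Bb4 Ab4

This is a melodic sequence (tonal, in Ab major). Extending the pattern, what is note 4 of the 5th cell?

With 5-note cells, note 4 of each statement runs G4, Ab4, Bb4.
Carrying that up a 2nd forward: C5 → Db5.

Db5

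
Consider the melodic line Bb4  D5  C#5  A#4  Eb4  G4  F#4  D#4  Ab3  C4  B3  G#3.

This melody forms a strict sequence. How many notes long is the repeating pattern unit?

4

Try groups of 4 (3 cells in 12 notes):
Bb4 D5 C#5 A#4 | Eb4 G4 F#4 D#4 | Ab3 C4 B3 G#3
Each cell is the previous one down a 5th — so the unit is 4 notes.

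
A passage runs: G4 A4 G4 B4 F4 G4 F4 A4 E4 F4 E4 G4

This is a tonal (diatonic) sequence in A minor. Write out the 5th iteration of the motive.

C4 D4 C4 E4

The 4-note cells begin on G4, F4, E4 — each down a 2nd from the last.
Carrying on: D4 → C4.
From C4 the diatonic shape gives C4 D4 C4 E4.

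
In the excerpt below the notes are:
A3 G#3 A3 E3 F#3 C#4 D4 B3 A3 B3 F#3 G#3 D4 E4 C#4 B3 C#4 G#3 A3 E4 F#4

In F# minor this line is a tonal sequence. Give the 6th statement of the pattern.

The 7-note cells begin on A3, B3, C#4 — each up a 2nd from the last.
Continuing the starts: D4 → E4 → F#4.
So cell 6 is F#4 E4 F#4 C#4 D4 A4 B4.

F#4 E4 F#4 C#4 D4 A4 B4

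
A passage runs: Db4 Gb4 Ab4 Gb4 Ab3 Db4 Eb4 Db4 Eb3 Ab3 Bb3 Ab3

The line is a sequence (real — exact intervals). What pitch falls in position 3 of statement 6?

G2

With 4-note cells, note 3 of each statement runs Ab4, Eb4, Bb3.
Extending down a 4th: F3 → C3 → G2.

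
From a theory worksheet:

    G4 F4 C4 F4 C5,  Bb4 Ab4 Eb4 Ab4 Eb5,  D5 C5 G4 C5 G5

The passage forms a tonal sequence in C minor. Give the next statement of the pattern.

The 5-note cells begin on G4, Bb4, D5 — each up a 3rd from the last.
Statement 4 starts on F5 and keeps the same diatonic contour: F5 Eb5 Bb4 Eb5 Bb5.

F5 Eb5 Bb4 Eb5 Bb5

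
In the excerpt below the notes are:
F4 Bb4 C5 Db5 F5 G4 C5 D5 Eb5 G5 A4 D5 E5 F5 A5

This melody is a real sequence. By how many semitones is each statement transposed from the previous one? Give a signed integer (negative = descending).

The 5-note cells begin on F4, G4, A4 — each up a 2nd from the last.
Counting half-steps from F4 to G4: 2.

2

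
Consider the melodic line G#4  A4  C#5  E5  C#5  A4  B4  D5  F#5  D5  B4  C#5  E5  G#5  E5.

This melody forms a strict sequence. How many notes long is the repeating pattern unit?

15 notes total. Splitting into 3 groups of 5:
G#4 A4 C#5 E5 C#5 | A4 B4 D5 F#5 D5 | B4 C#5 E5 G#5 E5
Every group is a transposition up a 2nd of the one before; no shorter unit works.

5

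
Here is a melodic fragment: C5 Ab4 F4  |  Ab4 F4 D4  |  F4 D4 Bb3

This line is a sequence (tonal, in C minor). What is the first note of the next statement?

Taking 3-note groups, the heads are C5, Ab4, F4: the pattern moves down a 3rd.
One more step down a 3rd gives D4.

D4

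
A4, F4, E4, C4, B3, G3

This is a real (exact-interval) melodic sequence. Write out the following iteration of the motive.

Taking 2-note groups, the heads are A4, E4, B3: the pattern moves down a 4th.
Statement 4 starts on F#3 and keeps the same exact contour: F#3 D3.

F#3 D3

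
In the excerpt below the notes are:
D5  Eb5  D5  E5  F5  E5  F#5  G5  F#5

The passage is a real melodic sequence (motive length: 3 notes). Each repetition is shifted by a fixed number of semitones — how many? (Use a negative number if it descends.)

Unit = 3 notes; the statements start on D5, E5, F#5, moving up a 2nd each time.
Counting half-steps from D5 to E5: 2.

2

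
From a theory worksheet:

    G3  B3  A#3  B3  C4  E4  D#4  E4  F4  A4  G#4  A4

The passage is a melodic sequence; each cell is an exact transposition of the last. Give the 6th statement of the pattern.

Ab5 C6 B5 C6

Unit = 4 notes; the statements start on G3, C4, F4, moving up a 4th each time.
Carrying on: Bb4 → Eb5 → Ab5.
So cell 6 is Ab5 C6 B5 C6.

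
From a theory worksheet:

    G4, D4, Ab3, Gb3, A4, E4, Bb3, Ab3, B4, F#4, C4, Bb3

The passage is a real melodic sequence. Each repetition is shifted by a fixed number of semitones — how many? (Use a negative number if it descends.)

2

The 4-note cells begin on G4, A4, B4 — each up a 2nd from the last.
G4 to A4 spans +2 semitones.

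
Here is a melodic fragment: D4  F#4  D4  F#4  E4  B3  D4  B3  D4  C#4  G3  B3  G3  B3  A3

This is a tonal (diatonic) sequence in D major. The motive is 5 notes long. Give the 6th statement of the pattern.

Unit = 5 notes; the statements start on D4, B3, G3, moving down a 3rd each time.
Carrying on: E3 → C#3 → A2.
So cell 6 is A2 C#3 A2 C#3 B2.

A2 C#3 A2 C#3 B2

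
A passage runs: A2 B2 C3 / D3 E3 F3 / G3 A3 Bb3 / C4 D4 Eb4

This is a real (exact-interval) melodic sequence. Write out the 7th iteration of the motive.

The 3-note cells begin on A2, D3, G3, C4 — each up a 4th from the last.
Extending up a 4th: F4 → Bb4 → Eb5.
So cell 7 is Eb5 F5 Gb5.

Eb5 F5 Gb5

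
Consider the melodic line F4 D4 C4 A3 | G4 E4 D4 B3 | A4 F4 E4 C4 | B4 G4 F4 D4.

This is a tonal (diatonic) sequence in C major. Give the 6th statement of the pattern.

Unit = 4 notes; the statements start on F4, G4, A4, B4, moving up a 2nd each time.
Continuing the starts: C5 → D5.
From D5 the diatonic shape gives D5 B4 A4 F4.

D5 B4 A4 F4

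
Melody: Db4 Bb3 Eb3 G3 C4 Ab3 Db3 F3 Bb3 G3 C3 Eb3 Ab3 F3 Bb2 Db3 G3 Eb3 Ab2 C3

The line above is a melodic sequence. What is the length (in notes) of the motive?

4

Try groups of 4 (5 cells in 20 notes):
Db4 Bb3 Eb3 G3 | C4 Ab3 Db3 F3 | Bb3 G3 C3 Eb3 | Ab3 F3 Bb2 Db3 | G3 Eb3 Ab2 C3
Every group is a transposition down a 2nd of the one before; no shorter unit works.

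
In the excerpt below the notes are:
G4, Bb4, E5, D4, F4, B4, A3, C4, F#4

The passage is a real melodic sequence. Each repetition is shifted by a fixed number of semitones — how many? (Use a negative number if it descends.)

Unit = 3 notes; the statements start on G4, D4, A3, moving down a 4th each time.
G4→D4 is 62 − 67 = -5 semitones.

-5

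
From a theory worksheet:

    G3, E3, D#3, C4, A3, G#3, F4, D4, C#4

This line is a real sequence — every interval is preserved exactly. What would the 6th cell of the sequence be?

Unit = 3 notes; the statements start on G3, C4, F4, moving up a 4th each time.
Carrying on: Bb4 → Eb5 → Ab5.
Statement 6 starts on Ab5 and keeps the same exact contour: Ab5 F5 E5.

Ab5 F5 E5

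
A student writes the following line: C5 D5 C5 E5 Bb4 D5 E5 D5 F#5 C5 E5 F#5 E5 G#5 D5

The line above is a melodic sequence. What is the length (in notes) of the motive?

15 notes total. Splitting into 3 groups of 5:
C5 D5 C5 E5 Bb4 | D5 E5 D5 F#5 C5 | E5 F#5 E5 G#5 D5
Every group is a transposition up a 2nd of the one before; no shorter unit works.

5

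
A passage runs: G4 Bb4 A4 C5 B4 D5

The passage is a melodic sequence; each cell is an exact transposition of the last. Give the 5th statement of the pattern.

Taking 2-note groups, the heads are G4, A4, B4: the pattern moves up a 2nd.
Extending up a 2nd: C#5 → D#5.
So cell 5 is D#5 F#5.

D#5 F#5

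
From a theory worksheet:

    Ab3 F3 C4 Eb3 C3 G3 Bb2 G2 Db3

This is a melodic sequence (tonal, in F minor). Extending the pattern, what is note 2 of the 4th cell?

Db2

With 3-note cells, note 2 of each statement runs F3, C3, G2.
Each moves down a 4th; the next is Db2.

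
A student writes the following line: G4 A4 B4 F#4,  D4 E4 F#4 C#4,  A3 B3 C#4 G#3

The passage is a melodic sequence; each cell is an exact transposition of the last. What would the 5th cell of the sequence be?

B2 C#3 D#3 A#2

The 4-note cells begin on G4, D4, A3 — each down a 4th from the last.
Carrying on: E3 → B2.
So cell 5 is B2 C#3 D#3 A#2.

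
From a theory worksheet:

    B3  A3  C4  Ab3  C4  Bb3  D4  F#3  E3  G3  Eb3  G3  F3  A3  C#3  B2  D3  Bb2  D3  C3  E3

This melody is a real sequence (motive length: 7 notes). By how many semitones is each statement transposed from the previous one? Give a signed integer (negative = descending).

Taking 7-note groups, the heads are B3, F#3, C#3: the pattern moves down a 4th.
B3 to F#3 spans -5 semitones.

-5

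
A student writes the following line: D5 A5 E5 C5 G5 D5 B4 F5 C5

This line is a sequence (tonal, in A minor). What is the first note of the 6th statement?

F4

Unit = 3 notes; the statements start on D5, C5, B4, moving down a 2nd each time.
Extending the heads down a 2nd: A4 → G4 → F4.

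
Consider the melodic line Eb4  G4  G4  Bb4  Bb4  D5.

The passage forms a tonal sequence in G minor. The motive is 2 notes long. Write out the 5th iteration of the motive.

F5 A5

Unit = 2 notes; the statements start on Eb4, G4, Bb4, moving up a 3rd each time.
Continuing the starts: D5 → F5.
Statement 5 starts on F5 and keeps the same diatonic contour: F5 A5.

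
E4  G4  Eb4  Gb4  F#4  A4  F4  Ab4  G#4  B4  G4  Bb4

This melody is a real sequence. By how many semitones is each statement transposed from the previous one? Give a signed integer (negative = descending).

2

The 4-note cells begin on E4, F#4, G#4 — each up a 2nd from the last.
Counting half-steps from E4 to F#4: 2.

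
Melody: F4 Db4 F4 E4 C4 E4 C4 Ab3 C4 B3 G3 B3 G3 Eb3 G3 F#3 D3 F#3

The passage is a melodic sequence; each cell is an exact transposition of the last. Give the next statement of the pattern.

D3 Bb2 D3 C#3 A2 C#3

The 6-note cells begin on F4, C4, G3 — each down a 4th from the last.
So cell 4 is D3 Bb2 D3 C#3 A2 C#3.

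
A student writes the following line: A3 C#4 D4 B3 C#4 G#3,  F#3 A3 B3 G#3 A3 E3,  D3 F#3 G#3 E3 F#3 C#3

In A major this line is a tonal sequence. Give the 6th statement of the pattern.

With a 6-note motive the entries are A3, F#3, D3, each down a 3rd from the previous.
Continuing the starts: B2 → G#2 → E2.
So cell 6 is E2 G#2 A2 F#2 G#2 D2.

E2 G#2 A2 F#2 G#2 D2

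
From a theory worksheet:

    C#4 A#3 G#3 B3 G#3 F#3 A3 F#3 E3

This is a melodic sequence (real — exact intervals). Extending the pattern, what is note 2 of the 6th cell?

C3

Grouping in 3s, the 2nd note of each cell is A#3, G#3, F#3.
Carrying that down a 2nd forward: E3 → D3 → C3.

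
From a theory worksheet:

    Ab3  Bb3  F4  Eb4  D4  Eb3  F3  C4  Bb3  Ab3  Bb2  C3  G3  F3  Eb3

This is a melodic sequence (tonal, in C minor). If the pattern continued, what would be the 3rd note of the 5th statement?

The unit is 5 notes. Position-3 pitches of the 3 shown cells: F4, C4, G3.
Extending down a 4th: D3 → Ab2.

Ab2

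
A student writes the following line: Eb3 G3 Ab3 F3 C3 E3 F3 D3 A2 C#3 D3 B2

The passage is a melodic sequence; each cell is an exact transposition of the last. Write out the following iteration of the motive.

Taking 4-note groups, the heads are Eb3, C3, A2: the pattern moves down a 3rd.
So cell 4 is F#2 A#2 B2 G#2.

F#2 A#2 B2 G#2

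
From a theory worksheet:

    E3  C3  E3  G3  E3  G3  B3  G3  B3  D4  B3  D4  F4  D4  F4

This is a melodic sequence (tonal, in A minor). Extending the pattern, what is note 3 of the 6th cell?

With 3-note cells, note 3 of each statement runs E3, G3, B3, D4, F4.
Each moves up a 3rd; the next is A4.

A4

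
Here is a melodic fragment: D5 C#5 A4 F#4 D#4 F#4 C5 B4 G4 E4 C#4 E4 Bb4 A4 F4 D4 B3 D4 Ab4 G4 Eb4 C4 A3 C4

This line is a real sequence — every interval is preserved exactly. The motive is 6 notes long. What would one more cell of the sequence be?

The 6-note cells begin on D5, C5, Bb4, Ab4 — each down a 2nd from the last.
From Gb4 the exact shape gives Gb4 F4 Db4 Bb3 G3 Bb3.

Gb4 F4 Db4 Bb3 G3 Bb3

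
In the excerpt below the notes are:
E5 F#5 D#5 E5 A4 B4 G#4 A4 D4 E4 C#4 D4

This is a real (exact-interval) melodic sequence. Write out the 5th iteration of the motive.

C3 D3 B2 C3

The 4-note cells begin on E5, A4, D4 — each down a 5th from the last.
Continuing the starts: G3 → C3.
From C3 the exact shape gives C3 D3 B2 C3.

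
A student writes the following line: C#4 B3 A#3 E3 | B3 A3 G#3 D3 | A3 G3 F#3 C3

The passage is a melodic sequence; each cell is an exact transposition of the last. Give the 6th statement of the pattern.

Eb3 Db3 C3 Gb2

The 4-note cells begin on C#4, B3, A3 — each down a 2nd from the last.
Extending down a 2nd: G3 → F3 → Eb3.
So cell 6 is Eb3 Db3 C3 Gb2.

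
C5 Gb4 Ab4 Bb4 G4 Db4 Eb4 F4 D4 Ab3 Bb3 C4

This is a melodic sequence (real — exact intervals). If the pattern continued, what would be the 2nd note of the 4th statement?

The unit is 4 notes. Position-2 pitches of the 3 shown cells: Gb4, Db4, Ab3.
One more down a 4th gives Eb3.

Eb3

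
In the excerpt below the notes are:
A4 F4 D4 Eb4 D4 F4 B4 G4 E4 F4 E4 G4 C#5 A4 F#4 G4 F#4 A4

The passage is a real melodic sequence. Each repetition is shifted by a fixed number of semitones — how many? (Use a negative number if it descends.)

2

With a 6-note motive the entries are A4, B4, C#5, each up a 2nd from the previous.
A4→B4 is 71 − 69 = 2 semitones.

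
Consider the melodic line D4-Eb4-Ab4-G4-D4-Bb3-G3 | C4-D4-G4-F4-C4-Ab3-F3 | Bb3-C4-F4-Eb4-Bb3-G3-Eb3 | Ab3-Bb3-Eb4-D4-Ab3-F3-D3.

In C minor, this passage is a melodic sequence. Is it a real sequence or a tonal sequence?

Every note is diatonic to C minor.
Cell 1 has +1 semitones from note 1 to 2, but cell 2 has +2 — the interval quality changes while the contour stays the same, which is the hallmark of a tonal sequence.

tonal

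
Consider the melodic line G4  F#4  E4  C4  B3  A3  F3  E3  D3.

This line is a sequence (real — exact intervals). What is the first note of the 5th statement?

Unit = 3 notes; the statements start on G4, C4, F3, moving down a 5th each time.
Extending the heads down a 5th: Bb2 → Eb2.

Eb2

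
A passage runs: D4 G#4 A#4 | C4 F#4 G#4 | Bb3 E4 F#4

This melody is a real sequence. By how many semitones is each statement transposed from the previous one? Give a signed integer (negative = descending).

Unit = 3 notes; the statements start on D4, C4, Bb3, moving down a 2nd each time.
D4→C4 is 60 − 62 = -2 semitones.

-2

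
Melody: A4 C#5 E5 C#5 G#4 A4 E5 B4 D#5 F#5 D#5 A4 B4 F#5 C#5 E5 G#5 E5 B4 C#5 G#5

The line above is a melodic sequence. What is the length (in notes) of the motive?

Try groups of 7 (3 cells in 21 notes):
A4 C#5 E5 C#5 G#4 A4 E5 | B4 D#5 F#5 D#5 A4 B4 F#5 | C#5 E5 G#5 E5 B4 C#5 G#5
Every group is a transposition up a 2nd of the one before; no shorter unit works.

7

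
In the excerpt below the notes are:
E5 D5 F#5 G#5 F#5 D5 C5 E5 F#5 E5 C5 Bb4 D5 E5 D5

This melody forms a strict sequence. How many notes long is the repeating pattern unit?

Try groups of 5 (3 cells in 15 notes):
E5 D5 F#5 G#5 F#5 | D5 C5 E5 F#5 E5 | C5 Bb4 D5 E5 D5
That's a consistent down a 2nd shift per cell, and no other grouping gives one.

5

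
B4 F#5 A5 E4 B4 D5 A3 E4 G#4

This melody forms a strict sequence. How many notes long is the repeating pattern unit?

3

Try groups of 3 (3 cells in 9 notes):
B4 F#5 A5 | E4 B4 D5 | A3 E4 G#4
Every group is a transposition down a 5th of the one before; no shorter unit works.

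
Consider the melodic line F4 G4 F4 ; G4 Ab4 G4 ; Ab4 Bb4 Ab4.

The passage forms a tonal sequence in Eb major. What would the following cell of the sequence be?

With a 3-note motive the entries are F4, G4, Ab4, each up a 2nd from the previous.
From Bb4 the diatonic shape gives Bb4 C5 Bb4.

Bb4 C5 Bb4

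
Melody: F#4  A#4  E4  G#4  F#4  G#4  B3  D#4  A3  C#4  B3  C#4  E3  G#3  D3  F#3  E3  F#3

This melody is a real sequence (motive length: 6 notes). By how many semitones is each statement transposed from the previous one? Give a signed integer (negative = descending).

-7

The 6-note cells begin on F#4, B3, E3 — each down a 5th from the last.
F#4→B3 is 59 − 66 = -7 semitones.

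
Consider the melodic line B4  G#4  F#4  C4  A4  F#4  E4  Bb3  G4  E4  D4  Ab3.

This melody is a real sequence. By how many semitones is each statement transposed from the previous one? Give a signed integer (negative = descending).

The 4-note cells begin on B4, A4, G4 — each down a 2nd from the last.
B4 to A4 spans -2 semitones.

-2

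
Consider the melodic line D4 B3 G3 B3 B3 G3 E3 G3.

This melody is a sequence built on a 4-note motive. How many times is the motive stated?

8 notes in groups of 4 gives 8/4 = 2 statements.
Starts: D4, B3 — each down a 3rd.

2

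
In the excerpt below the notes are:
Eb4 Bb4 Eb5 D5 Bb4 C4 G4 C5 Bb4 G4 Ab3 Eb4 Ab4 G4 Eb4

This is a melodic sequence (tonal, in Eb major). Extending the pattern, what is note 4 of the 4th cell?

With 5-note cells, note 4 of each statement runs D5, Bb4, G4.
Each moves down a 3rd; the next is Eb4.

Eb4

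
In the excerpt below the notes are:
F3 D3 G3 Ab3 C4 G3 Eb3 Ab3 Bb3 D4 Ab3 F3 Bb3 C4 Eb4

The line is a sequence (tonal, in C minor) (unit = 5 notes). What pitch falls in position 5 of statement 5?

Grouping in 5s, the 5th note of each cell is C4, D4, Eb4.
Extending up a 2nd: F4 → G4.

G4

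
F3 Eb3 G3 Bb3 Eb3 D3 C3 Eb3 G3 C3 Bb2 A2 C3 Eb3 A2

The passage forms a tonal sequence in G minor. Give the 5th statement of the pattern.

With a 5-note motive the entries are F3, D3, Bb2, each down a 3rd from the previous.
Extending down a 3rd: G2 → Eb2.
From Eb2 the diatonic shape gives Eb2 D2 F2 A2 D2.

Eb2 D2 F2 A2 D2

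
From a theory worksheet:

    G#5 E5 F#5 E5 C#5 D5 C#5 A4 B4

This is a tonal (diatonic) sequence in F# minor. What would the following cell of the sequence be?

A4 F#4 G#4

With a 3-note motive the entries are G#5, E5, C#5, each down a 3rd from the previous.
From A4 the diatonic shape gives A4 F#4 G#4.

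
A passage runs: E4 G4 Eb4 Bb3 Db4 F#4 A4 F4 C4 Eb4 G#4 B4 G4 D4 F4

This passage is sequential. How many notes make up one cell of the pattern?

5

There are 15 notes; a 5-note unit gives 3 cells:
E4 G4 Eb4 Bb3 Db4 | F#4 A4 F4 C4 Eb4 | G#4 B4 G4 D4 F4
That's a consistent up a 2nd shift per cell, and no other grouping gives one.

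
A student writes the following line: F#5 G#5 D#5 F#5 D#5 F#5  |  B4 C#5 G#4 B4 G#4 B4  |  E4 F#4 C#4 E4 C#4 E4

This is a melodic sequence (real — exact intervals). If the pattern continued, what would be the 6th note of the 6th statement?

G2

The unit is 6 notes. Position-6 pitches of the 3 shown cells: F#5, B4, E4.
Carrying that down a 5th forward: A3 → D3 → G2.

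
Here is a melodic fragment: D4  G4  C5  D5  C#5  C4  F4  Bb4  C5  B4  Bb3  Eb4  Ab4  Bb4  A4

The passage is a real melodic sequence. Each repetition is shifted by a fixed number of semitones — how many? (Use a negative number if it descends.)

-2

Unit = 5 notes; the statements start on D4, C4, Bb3, moving down a 2nd each time.
D4→C4 is 60 − 62 = -2 semitones.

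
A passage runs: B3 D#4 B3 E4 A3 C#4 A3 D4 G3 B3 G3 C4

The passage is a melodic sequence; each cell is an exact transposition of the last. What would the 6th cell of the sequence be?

Db3 F3 Db3 Gb3

The 4-note cells begin on B3, A3, G3 — each down a 2nd from the last.
Carrying on: F3 → Eb3 → Db3.
Statement 6 starts on Db3 and keeps the same exact contour: Db3 F3 Db3 Gb3.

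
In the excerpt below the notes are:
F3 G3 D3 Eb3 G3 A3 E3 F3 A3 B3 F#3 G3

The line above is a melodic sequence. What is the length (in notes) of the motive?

4

There are 12 notes; a 4-note unit gives 3 cells:
F3 G3 D3 Eb3 | G3 A3 E3 F3 | A3 B3 F#3 G3
Each cell is the previous one up a 2nd — so the unit is 4 notes.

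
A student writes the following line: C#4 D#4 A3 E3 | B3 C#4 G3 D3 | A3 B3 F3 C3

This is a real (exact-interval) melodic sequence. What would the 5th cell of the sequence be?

With a 4-note motive the entries are C#4, B3, A3, each down a 2nd from the previous.
Continuing the starts: G3 → F3.
Statement 5 starts on F3 and keeps the same exact contour: F3 G3 Db3 Ab2.

F3 G3 Db3 Ab2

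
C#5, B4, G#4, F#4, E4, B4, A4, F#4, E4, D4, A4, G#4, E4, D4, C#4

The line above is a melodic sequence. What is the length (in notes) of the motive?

5

15 notes total. Splitting into 3 groups of 5:
C#5 B4 G#4 F#4 E4 | B4 A4 F#4 E4 D4 | A4 G#4 E4 D4 C#4
Each cell is the previous one down a 2nd — so the unit is 5 notes.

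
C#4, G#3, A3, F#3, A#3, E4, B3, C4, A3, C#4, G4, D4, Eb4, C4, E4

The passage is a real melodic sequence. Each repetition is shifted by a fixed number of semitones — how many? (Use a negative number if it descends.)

3

The 5-note cells begin on C#4, E4, G4 — each up a 3rd from the last.
C#4 to E4 spans +3 semitones.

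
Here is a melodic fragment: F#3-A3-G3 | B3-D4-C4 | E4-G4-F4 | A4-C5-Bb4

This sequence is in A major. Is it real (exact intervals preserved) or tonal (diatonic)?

Each cell has the same semitone pattern (3, -2) — intervals are preserved exactly.
And G3 lies outside A major, so the sequence is real rather than tonal.

real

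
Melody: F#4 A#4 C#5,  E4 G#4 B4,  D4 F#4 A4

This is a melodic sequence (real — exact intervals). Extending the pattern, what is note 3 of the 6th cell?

Eb4

Grouping in 3s, the 3rd note of each cell is C#5, B4, A4.
Each moves down a 2nd. Continuing: G4 → F4 → Eb4.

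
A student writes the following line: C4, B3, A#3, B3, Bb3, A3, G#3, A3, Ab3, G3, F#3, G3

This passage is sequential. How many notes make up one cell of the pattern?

12 notes total. Splitting into 3 groups of 4:
C4 B3 A#3 B3 | Bb3 A3 G#3 A3 | Ab3 G3 F#3 G3
Every group is a transposition down a 2nd of the one before; no shorter unit works.

4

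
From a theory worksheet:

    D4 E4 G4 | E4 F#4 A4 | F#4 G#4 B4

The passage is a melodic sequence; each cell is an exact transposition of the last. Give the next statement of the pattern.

With a 3-note motive the entries are D4, E4, F#4, each up a 2nd from the previous.
Statement 4 starts on G#4 and keeps the same exact contour: G#4 A#4 C#5.

G#4 A#4 C#5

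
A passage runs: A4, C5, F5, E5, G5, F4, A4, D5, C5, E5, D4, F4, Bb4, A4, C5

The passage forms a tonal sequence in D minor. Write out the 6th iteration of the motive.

E3 G3 C4 Bb3 D4

Unit = 5 notes; the statements start on A4, F4, D4, moving down a 3rd each time.
Carrying on: Bb3 → G3 → E3.
From E3 the diatonic shape gives E3 G3 C4 Bb3 D4.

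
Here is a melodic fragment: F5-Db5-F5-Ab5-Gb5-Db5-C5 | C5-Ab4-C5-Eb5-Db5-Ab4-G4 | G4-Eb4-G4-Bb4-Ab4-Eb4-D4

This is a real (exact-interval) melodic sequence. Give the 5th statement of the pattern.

Unit = 7 notes; the statements start on F5, C5, G4, moving down a 4th each time.
Continuing the starts: D4 → A3.
So cell 5 is A3 F3 A3 C4 Bb3 F3 E3.

A3 F3 A3 C4 Bb3 F3 E3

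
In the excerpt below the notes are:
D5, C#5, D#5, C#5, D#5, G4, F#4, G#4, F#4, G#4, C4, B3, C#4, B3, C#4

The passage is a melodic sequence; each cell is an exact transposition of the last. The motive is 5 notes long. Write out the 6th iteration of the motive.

Unit = 5 notes; the statements start on D5, G4, C4, moving down a 5th each time.
Extending down a 5th: F3 → Bb2 → Eb2.
So cell 6 is Eb2 D2 E2 D2 E2.

Eb2 D2 E2 D2 E2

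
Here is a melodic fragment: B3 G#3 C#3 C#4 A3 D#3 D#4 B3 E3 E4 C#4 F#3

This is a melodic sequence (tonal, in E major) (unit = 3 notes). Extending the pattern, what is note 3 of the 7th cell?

B3

Grouping in 3s, the 3rd note of each cell is C#3, D#3, E3, F#3.
Extending up a 2nd: G#3 → A3 → B3.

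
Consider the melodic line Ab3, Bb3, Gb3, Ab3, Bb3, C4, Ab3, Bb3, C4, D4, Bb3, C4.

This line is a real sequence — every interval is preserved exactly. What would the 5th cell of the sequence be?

The 4-note cells begin on Ab3, Bb3, C4 — each up a 2nd from the last.
Continuing the starts: D4 → E4.
From E4 the exact shape gives E4 F#4 D4 E4.

E4 F#4 D4 E4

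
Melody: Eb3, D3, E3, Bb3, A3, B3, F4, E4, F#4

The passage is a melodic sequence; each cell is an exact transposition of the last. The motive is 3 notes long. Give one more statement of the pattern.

C5 B4 C#5

With a 3-note motive the entries are Eb3, Bb3, F4, each up a 5th from the previous.
Statement 4 starts on C5 and keeps the same exact contour: C5 B4 C#5.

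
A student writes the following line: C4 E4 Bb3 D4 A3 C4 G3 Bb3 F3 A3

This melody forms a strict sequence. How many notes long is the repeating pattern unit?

2

10 notes total. Splitting into 5 groups of 2:
C4 E4 | Bb3 D4 | A3 C4 | G3 Bb3 | F3 A3
Each cell is the previous one down a 2nd — so the unit is 2 notes.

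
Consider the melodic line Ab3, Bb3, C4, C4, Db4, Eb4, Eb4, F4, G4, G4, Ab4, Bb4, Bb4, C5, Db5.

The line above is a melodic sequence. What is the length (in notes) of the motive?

3

Try groups of 3 (5 cells in 15 notes):
Ab3 Bb3 C4 | C4 Db4 Eb4 | Eb4 F4 G4 | G4 Ab4 Bb4 | Bb4 C5 Db5
Each cell is the previous one up a 3rd — so the unit is 3 notes.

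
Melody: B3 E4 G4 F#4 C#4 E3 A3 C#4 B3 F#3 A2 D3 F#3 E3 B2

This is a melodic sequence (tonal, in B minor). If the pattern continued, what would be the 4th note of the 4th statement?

A2

Grouping in 5s, the 4th note of each cell is F#4, B3, E3.
Each moves down a 5th; the next is A2.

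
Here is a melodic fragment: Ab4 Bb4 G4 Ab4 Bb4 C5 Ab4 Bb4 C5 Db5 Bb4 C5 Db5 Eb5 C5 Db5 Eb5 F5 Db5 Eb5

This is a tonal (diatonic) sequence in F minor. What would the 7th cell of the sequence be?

Unit = 4 notes; the statements start on Ab4, Bb4, C5, Db5, Eb5, moving up a 2nd each time.
Continuing the starts: F5 → G5.
Statement 7 starts on G5 and keeps the same diatonic contour: G5 Ab5 F5 G5.

G5 Ab5 F5 G5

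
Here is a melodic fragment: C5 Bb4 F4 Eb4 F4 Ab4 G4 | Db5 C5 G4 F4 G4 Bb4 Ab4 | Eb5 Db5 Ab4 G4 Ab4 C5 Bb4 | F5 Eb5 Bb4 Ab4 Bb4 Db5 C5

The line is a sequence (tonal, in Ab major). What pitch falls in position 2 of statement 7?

Grouping in 7s, the 2nd note of each cell is Bb4, C5, Db5, Eb5.
Carrying that up a 2nd forward: F5 → G5 → Ab5.

Ab5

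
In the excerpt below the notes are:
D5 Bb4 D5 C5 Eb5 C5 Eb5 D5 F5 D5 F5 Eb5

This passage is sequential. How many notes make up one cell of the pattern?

4

There are 12 notes; a 4-note unit gives 3 cells:
D5 Bb4 D5 C5 | Eb5 C5 Eb5 D5 | F5 D5 F5 Eb5
That's a consistent up a 2nd shift per cell, and no other grouping gives one.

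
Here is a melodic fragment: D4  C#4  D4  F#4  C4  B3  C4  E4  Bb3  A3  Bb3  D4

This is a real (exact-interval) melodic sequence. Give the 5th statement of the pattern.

Gb3 F3 Gb3 Bb3

Taking 4-note groups, the heads are D4, C4, Bb3: the pattern moves down a 2nd.
Carrying on: Ab3 → Gb3.
Statement 5 starts on Gb3 and keeps the same exact contour: Gb3 F3 Gb3 Bb3.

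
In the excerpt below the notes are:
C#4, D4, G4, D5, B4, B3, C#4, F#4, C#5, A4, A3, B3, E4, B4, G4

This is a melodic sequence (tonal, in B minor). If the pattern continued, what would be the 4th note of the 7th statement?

E4

Grouping in 5s, the 4th note of each cell is D5, C#5, B4.
Carrying that down a 2nd forward: A4 → G4 → F#4 → E4.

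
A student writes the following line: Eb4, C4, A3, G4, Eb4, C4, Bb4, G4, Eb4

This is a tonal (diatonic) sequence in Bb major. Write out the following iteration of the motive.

D5 Bb4 G4

The 3-note cells begin on Eb4, G4, Bb4 — each up a 3rd from the last.
From D5 the diatonic shape gives D5 Bb4 G4.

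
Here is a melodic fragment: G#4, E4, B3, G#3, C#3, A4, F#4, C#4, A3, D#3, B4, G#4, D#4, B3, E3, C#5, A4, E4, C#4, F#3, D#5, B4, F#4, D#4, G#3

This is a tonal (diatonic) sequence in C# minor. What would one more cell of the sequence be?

E5 C#5 G#4 E4 A3

Unit = 5 notes; the statements start on G#4, A4, B4, C#5, D#5, moving up a 2nd each time.
Statement 6 starts on E5 and keeps the same diatonic contour: E5 C#5 G#4 E4 A3.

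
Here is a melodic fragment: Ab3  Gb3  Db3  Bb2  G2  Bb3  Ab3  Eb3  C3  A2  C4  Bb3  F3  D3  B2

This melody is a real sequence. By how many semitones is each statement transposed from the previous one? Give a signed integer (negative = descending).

2

With a 5-note motive the entries are Ab3, Bb3, C4, each up a 2nd from the previous.
Ab3→Bb3 is 58 − 56 = 2 semitones.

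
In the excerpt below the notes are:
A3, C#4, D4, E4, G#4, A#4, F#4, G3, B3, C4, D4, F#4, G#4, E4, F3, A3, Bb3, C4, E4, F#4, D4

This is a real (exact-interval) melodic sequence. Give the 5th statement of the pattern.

With a 7-note motive the entries are A3, G3, F3, each down a 2nd from the previous.
Carrying on: Eb3 → Db3.
So cell 5 is Db3 F3 Gb3 Ab3 C4 D4 Bb3.

Db3 F3 Gb3 Ab3 C4 D4 Bb3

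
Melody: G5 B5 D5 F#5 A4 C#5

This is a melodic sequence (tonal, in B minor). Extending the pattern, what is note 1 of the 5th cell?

With 2-note cells, note 1 of each statement runs G5, D5, A4.
Carrying that down a 4th forward: E4 → B3.

B3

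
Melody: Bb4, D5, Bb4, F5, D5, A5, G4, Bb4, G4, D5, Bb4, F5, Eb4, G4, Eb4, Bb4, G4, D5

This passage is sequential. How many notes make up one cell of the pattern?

6

There are 18 notes; a 6-note unit gives 3 cells:
Bb4 D5 Bb4 F5 D5 A5 | G4 Bb4 G4 D5 Bb4 F5 | Eb4 G4 Eb4 Bb4 G4 D5
That's a consistent down a 3rd shift per cell, and no other grouping gives one.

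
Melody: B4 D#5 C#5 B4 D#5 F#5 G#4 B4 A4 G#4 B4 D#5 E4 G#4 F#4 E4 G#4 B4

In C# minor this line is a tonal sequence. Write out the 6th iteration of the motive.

Unit = 6 notes; the statements start on B4, G#4, E4, moving down a 3rd each time.
Continuing the starts: C#4 → A3 → F#3.
From F#3 the diatonic shape gives F#3 A3 G#3 F#3 A3 C#4.

F#3 A3 G#3 F#3 A3 C#4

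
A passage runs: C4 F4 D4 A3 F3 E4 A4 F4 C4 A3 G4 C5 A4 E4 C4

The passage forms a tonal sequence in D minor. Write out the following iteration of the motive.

Bb4 E5 C5 G4 E4

With a 5-note motive the entries are C4, E4, G4, each up a 3rd from the previous.
From Bb4 the diatonic shape gives Bb4 E5 C5 G4 E4.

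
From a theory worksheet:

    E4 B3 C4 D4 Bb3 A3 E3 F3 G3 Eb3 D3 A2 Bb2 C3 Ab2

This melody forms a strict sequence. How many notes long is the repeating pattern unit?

5

There are 15 notes; a 5-note unit gives 3 cells:
E4 B3 C4 D4 Bb3 | A3 E3 F3 G3 Eb3 | D3 A2 Bb2 C3 Ab2
That's a consistent down a 5th shift per cell, and no other grouping gives one.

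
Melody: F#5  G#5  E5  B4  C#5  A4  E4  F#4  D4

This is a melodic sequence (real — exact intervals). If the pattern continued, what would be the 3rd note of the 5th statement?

Grouping in 3s, the 3rd note of each cell is E5, A4, D4.
Each moves down a 5th. Continuing: G3 → C3.

C3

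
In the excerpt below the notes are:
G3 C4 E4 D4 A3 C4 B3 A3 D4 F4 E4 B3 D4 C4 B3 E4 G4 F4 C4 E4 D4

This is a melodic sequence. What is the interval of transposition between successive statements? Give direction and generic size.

Taking 7-note groups, the heads are G3, A3, B3: the pattern moves up a 2nd.
G3 to A3 is up a 2nd.

up a 2nd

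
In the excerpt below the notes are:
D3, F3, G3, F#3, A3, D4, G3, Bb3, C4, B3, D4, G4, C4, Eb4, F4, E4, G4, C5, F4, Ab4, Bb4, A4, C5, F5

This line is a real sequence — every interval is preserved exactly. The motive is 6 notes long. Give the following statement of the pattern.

Bb4 Db5 Eb5 D5 F5 Bb5

The 6-note cells begin on D3, G3, C4, F4 — each up a 4th from the last.
From Bb4 the exact shape gives Bb4 Db5 Eb5 D5 F5 Bb5.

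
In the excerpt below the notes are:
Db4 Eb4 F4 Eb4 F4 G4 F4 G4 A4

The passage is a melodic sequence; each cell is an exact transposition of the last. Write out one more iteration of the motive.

G4 A4 B4

The 3-note cells begin on Db4, Eb4, F4 — each up a 2nd from the last.
From G4 the exact shape gives G4 A4 B4.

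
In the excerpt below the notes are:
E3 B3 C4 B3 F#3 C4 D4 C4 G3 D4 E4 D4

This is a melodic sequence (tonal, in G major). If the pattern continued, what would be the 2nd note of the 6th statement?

G4

With 4-note cells, note 2 of each statement runs B3, C4, D4.
Each moves up a 2nd. Continuing: E4 → F#4 → G4.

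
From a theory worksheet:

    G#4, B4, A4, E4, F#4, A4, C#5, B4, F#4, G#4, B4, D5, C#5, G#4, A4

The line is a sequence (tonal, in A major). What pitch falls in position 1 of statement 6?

E5

Grouping in 5s, the 1st note of each cell is G#4, A4, B4.
Each moves up a 2nd. Continuing: C#5 → D5 → E5.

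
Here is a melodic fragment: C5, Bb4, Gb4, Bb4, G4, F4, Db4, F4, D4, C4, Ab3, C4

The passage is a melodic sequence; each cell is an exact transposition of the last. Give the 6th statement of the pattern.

B2 A2 F2 A2

Unit = 4 notes; the statements start on C5, G4, D4, moving down a 4th each time.
Continuing the starts: A3 → E3 → B2.
From B2 the exact shape gives B2 A2 F2 A2.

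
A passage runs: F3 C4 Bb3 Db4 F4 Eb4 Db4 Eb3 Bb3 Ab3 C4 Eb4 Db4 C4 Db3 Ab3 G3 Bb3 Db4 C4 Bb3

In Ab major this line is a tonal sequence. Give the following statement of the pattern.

Taking 7-note groups, the heads are F3, Eb3, Db3: the pattern moves down a 2nd.
So cell 4 is C3 G3 F3 Ab3 C4 Bb3 Ab3.

C3 G3 F3 Ab3 C4 Bb3 Ab3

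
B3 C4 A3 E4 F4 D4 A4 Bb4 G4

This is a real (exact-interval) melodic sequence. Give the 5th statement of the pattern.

Unit = 3 notes; the statements start on B3, E4, A4, moving up a 4th each time.
Carrying on: D5 → G5.
So cell 5 is G5 Ab5 F5.

G5 Ab5 F5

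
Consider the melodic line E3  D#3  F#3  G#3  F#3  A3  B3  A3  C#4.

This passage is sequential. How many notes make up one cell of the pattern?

3

There are 9 notes; a 3-note unit gives 3 cells:
E3 D#3 F#3 | G#3 F#3 A3 | B3 A3 C#4
Every group is a transposition up a 3rd of the one before; no shorter unit works.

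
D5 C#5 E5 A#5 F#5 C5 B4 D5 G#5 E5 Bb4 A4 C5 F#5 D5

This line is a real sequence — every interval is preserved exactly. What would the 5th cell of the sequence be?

Gb4 F4 Ab4 D5 Bb4

The 5-note cells begin on D5, C5, Bb4 — each down a 2nd from the last.
Carrying on: Ab4 → Gb4.
Statement 5 starts on Gb4 and keeps the same exact contour: Gb4 F4 Ab4 D5 Bb4.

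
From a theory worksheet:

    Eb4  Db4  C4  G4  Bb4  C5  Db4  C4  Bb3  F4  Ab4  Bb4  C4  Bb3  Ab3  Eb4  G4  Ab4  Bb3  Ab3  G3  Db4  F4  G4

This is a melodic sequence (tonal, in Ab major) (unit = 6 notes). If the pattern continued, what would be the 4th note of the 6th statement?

Bb3

The unit is 6 notes. Position-4 pitches of the 4 shown cells: G4, F4, Eb4, Db4.
Each moves down a 2nd. Continuing: C4 → Bb3.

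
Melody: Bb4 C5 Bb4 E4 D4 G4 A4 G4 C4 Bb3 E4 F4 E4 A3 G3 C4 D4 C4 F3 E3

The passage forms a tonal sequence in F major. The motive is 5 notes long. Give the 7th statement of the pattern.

With a 5-note motive the entries are Bb4, G4, E4, C4, each down a 3rd from the previous.
Extending down a 3rd: A3 → F3 → D3.
So cell 7 is D3 E3 D3 G2 F2.

D3 E3 D3 G2 F2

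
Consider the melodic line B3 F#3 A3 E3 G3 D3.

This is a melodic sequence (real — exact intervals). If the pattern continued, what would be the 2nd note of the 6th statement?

With 2-note cells, note 2 of each statement runs F#3, E3, D3.
Carrying that down a 2nd forward: C3 → Bb2 → Ab2.

Ab2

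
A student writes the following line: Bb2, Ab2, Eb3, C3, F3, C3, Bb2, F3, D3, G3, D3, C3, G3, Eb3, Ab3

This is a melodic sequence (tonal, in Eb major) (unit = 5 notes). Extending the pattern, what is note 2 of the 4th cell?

The unit is 5 notes. Position-2 pitches of the 3 shown cells: Ab2, Bb2, C3.
One more up a 2nd gives D3.

D3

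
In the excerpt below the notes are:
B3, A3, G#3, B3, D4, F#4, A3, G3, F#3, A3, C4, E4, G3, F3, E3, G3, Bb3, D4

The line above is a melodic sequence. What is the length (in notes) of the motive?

6

There are 18 notes; a 6-note unit gives 3 cells:
B3 A3 G#3 B3 D4 F#4 | A3 G3 F#3 A3 C4 E4 | G3 F3 E3 G3 Bb3 D4
Each cell is the previous one down a 2nd — so the unit is 6 notes.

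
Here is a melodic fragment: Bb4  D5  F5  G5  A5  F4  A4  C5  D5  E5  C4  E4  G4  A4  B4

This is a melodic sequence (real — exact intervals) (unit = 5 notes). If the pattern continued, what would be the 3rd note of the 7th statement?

B2

With 5-note cells, note 3 of each statement runs F5, C5, G4.
Carrying that down a 4th forward: D4 → A3 → E3 → B2.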